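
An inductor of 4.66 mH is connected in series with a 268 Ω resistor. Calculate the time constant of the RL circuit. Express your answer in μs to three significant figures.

τ ≈ 17.4 μs

τ = L/R = (4.660×10^-3 H)/(268 Ω) = 1.739×10^-5 s.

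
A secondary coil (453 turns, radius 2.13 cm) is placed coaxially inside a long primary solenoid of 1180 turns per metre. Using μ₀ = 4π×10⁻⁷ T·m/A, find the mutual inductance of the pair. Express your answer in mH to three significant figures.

M ≈ 0.957 mH

The outer solenoid produces a uniform field B₁ = μ₀n₁I₁ across the inner coil,
so the flux linkage is N₂Φ = N₂B₁A₂ = μ₀n₁N₂A₂·I₁, giving M = μ₀n₁N₂A₂.
A₂ = πr² = π(2.130×10^-2 m)² = 1.425×10^-3 m².
M = (4π×10⁻⁷)(1180)(453)(1.425×10^-3) = 9.574×10^-4 H.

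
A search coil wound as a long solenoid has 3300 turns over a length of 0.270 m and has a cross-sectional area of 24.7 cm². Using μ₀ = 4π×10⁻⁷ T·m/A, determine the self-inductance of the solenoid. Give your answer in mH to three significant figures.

L ≈ 125 mH

A = 24.7 cm² = 2.470×10^-3 m².
For a long solenoid, L = μ₀N²A/ℓ.
L = (4π×10⁻⁷)(3300)²(2.470×10^-3)/(0.27 m) = 0.1252 H.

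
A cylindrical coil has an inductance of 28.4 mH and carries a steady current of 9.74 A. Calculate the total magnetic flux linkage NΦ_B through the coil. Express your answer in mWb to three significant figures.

NΦ_B ≈ 277 mWb

From L = NΦ_B/I, the flux linkage is NΦ_B = LI.
NΦ_B = (2.840×10^-2 H)(9.74 A) = 0.2766 Wb.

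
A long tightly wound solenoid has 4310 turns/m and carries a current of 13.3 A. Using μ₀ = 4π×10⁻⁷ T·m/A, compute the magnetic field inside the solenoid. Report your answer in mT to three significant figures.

Inside a long solenoid, B = μ₀nI.
B = (4π×10⁻⁷)(4.310×10^3 m⁻¹)(13.3 A) = 7.203×10^-2 T.

B ≈ 72.0 mT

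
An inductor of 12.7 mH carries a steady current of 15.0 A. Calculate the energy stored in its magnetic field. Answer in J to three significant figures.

U ≈ 1.43 J

Stored magnetic energy: U = ½LI².
U = ½(1.270×10^-2 H)(15.0 A)² = 1.429 J.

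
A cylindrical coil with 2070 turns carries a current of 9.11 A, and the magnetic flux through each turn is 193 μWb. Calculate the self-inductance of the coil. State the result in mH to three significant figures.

Self-inductance is defined by L = NΦ_B/I (flux linkage over current).
L = (2070)(1.930×10^-4 Wb)/(9.11 A) = 4.385×10^-2 H.

L ≈ 43.9 mH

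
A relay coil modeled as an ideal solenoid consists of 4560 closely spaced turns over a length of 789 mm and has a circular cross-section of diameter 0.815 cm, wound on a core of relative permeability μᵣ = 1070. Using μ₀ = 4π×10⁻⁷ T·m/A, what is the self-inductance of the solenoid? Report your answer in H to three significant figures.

L ≈ 1.85 H

A = π(d/2)² = π(4.075×10^-3 m)² = 5.217×10^-5 m².
For a long solenoid, L = μ₀μᵣN²A/ℓ.
L = (4π×10⁻⁷)(1070)(4560)²(5.217×10^-5)/(0.789 m) = 1.849 H.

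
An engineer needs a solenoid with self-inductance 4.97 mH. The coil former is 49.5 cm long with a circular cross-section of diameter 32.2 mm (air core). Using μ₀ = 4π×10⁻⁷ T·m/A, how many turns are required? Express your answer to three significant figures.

N ≈ 1550 turns

A = π(d/2)² = π(1.610×10^-2 m)² = 8.143×10^-4 m².
From L = μ₀N²A/ℓ, N = √(Lℓ / (μ₀A)).
N = √[(4.970×10^-3)(0.495) / ((4π×10⁻⁷)×8.143×10^-4)] = √(2.404×10^6) ≈ 1550.5.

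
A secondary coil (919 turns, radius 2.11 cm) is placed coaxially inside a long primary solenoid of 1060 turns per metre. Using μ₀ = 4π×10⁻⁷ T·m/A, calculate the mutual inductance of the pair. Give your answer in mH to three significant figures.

M ≈ 1.71 mH

The outer solenoid produces a uniform field B₁ = μ₀n₁I₁ across the inner coil,
so the flux linkage is N₂Φ = N₂B₁A₂ = μ₀n₁N₂A₂·I₁, giving M = μ₀n₁N₂A₂.
A₂ = πr² = π(2.110×10^-2 m)² = 1.399×10^-3 m².
M = (4π×10⁻⁷)(1060)(919)(1.399×10^-3) = 1.712×10^-3 H.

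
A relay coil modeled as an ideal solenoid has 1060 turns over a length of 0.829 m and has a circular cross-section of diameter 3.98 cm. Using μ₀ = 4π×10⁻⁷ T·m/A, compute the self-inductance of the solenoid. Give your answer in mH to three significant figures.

A = π(d/2)² = π(1.990×10^-2 m)² = 1.244×10^-3 m².
For a long solenoid, L = μ₀N²A/ℓ.
L = (4π×10⁻⁷)(1060)²(1.244×10^-3)/(0.829 m) = 2.119×10^-3 H.

L ≈ 2.12 mH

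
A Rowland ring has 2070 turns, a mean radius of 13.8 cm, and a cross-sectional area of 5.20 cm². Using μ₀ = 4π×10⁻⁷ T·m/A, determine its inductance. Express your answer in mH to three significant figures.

For a thin toroid, L = μ₀N²A/(2πR).
L = (4π×10⁻⁷)(2070)²(5.200×10^-4) / (2π×0.138 m) = 3.229×10^-3 H.

L ≈ 3.23 mH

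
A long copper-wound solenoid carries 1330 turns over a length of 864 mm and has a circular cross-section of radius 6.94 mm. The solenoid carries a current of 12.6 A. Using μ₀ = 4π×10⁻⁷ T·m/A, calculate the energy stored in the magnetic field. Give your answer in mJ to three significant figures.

A = πr² = π(6.940×10^-3 m)² = 1.513×10^-4 m².
L = μ₀N²A/ℓ = (4π×10⁻⁷)(1330)²(1.513×10^-4)/(0.864) = 3.893×10^-4 H.
U = ½LI² = ½(3.893×10^-4)(12.6)² = 3.090×10^-2 J.

U ≈ 30.9 mJ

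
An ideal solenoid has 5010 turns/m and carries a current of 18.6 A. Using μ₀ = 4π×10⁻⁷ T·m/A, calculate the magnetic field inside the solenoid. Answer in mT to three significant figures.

B ≈ 117 mT

Inside a long solenoid, B = μ₀nI.
B = (4π×10⁻⁷)(5.010×10^3 m⁻¹)(18.6 A) = 0.1171 T.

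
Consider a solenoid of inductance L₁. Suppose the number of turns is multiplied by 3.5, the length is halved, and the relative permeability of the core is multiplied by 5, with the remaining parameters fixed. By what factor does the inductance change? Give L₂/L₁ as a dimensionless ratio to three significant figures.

For a solenoid, L ∝ μᵣN²A/ℓ.
L₂/L₁ = (3.5)^2 × (0.5)^-1 × (5) = 123.

L₂/L₁ = 123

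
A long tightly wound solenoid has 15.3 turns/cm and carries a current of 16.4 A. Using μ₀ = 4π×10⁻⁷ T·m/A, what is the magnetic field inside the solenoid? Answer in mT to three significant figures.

Inside a long solenoid, B = μ₀nI.
B = (4π×10⁻⁷)(1.530×10^3 m⁻¹)(16.4 A) = 3.153×10^-2 T.

B ≈ 31.5 mT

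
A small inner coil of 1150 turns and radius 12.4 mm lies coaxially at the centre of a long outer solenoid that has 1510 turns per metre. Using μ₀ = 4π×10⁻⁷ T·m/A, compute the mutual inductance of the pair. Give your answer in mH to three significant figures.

M ≈ 1.05 mH

The outer solenoid produces a uniform field B₁ = μ₀n₁I₁ across the inner coil,
so the flux linkage is N₂Φ = N₂B₁A₂ = μ₀n₁N₂A₂·I₁, giving M = μ₀n₁N₂A₂.
A₂ = πr² = π(1.240×10^-2 m)² = 4.831×10^-4 m².
M = (4π×10⁻⁷)(1510)(1150)(4.831×10^-4) = 1.054×10^-3 H.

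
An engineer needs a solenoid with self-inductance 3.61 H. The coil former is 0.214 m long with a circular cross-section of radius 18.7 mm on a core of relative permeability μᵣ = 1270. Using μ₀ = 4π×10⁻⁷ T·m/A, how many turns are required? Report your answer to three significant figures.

A = πr² = π(1.870×10^-2 m)² = 1.099×10^-3 m².
From L = μ₀μᵣN²A/ℓ, N = √(Lℓ / (μ₀μᵣA)).
N = √[(3.61)(0.214) / ((4π×10⁻⁷)(1270)×1.099×10^-3)] = √(4.406×10^5) ≈ 663.8.

N ≈ 664 turns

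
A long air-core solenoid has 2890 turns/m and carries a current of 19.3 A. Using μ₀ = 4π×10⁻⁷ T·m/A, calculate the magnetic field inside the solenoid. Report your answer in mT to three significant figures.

B ≈ 70.1 mT

Inside a long solenoid, B = μ₀nI.
B = (4π×10⁻⁷)(2.890×10^3 m⁻¹)(19.3 A) = 7.009×10^-2 T.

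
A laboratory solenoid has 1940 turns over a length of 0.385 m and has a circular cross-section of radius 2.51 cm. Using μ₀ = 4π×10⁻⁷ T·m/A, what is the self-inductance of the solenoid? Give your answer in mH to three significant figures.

L ≈ 24.3 mH

A = πr² = π(2.510×10^-2 m)² = 1.979×10^-3 m².
For a long solenoid, L = μ₀N²A/ℓ.
L = (4π×10⁻⁷)(1940)²(1.979×10^-3)/(0.385 m) = 2.431×10^-2 H.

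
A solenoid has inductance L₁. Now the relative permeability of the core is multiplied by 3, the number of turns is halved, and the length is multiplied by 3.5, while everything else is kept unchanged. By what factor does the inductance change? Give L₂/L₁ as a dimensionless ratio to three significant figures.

L₂/L₁ = 0.214

For a solenoid, L ∝ μᵣN²A/ℓ.
L₂/L₁ = (3) × (0.5)^2 × (3.5)^-1 = 0.214.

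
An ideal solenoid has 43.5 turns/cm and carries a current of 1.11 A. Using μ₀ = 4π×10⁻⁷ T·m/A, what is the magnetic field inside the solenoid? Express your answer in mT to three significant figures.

B ≈ 6.07 mT

Inside a long solenoid, B = μ₀nI.
B = (4π×10⁻⁷)(4.350×10^3 m⁻¹)(1.11 A) = 6.068×10^-3 T.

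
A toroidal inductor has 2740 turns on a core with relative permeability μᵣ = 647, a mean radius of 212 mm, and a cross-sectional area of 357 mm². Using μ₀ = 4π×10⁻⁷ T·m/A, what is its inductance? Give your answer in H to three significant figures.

L ≈ 1.64 H

For a thin toroid, L = μ₀μᵣN²A/(2πR).
L = (4π×10⁻⁷)(647)(2740)²(3.570×10^-4) / (2π×0.212 m) = 1.636 H.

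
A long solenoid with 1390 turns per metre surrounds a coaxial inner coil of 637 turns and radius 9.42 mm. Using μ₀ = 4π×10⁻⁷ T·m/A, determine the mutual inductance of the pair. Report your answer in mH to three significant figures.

The outer solenoid produces a uniform field B₁ = μ₀n₁I₁ across the inner coil,
so the flux linkage is N₂Φ = N₂B₁A₂ = μ₀n₁N₂A₂·I₁, giving M = μ₀n₁N₂A₂.
A₂ = πr² = π(9.420×10^-3 m)² = 2.788×10^-4 m².
M = (4π×10⁻⁷)(1390)(637)(2.788×10^-4) = 3.102×10^-4 H.

M ≈ 0.310 mH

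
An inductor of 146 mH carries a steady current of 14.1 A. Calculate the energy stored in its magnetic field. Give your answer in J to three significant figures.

U ≈ 14.5 J

Stored magnetic energy: U = ½LI².
U = ½(0.146 H)(14.1 A)² = 14.51 J.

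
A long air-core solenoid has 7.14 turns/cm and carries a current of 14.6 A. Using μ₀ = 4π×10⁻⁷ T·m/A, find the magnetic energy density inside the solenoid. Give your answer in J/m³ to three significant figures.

B = μ₀nI = (4π×10⁻⁷)(714)(14.6) = 1.310×10^-2 T.
u = B²/(2μ₀) = (1.310×10^-2)²/(2×4π×10⁻⁷) = 68.28 J/m³.

u ≈ 68.3 J/m³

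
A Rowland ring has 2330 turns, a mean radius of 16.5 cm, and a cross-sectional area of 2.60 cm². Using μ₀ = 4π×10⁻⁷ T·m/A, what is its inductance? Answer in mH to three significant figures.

For a thin toroid, L = μ₀N²A/(2πR).
L = (4π×10⁻⁷)(2330)²(2.600×10^-4) / (2π×0.165 m) = 1.711×10^-3 H.

L ≈ 1.71 mH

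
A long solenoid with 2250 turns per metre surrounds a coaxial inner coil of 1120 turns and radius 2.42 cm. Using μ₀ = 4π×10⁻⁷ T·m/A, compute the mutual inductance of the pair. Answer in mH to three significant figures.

M ≈ 5.83 mH

The outer solenoid produces a uniform field B₁ = μ₀n₁I₁ across the inner coil,
so the flux linkage is N₂Φ = N₂B₁A₂ = μ₀n₁N₂A₂·I₁, giving M = μ₀n₁N₂A₂.
A₂ = πr² = π(2.420×10^-2 m)² = 1.840×10^-3 m².
M = (4π×10⁻⁷)(2250)(1120)(1.840×10^-3) = 5.826×10^-3 H.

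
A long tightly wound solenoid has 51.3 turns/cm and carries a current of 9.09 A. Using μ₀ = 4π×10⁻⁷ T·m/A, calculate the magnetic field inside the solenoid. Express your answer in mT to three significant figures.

Inside a long solenoid, B = μ₀nI.
B = (4π×10⁻⁷)(5.130×10^3 m⁻¹)(9.09 A) = 5.860×10^-2 T.

B ≈ 58.6 mT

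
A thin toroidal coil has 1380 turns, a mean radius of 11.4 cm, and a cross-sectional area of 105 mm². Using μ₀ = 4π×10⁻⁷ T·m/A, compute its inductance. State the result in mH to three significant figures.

L ≈ 0.351 mH

For a thin toroid, L = μ₀N²A/(2πR).
L = (4π×10⁻⁷)(1380)²(1.050×10^-4) / (2π×0.114 m) = 3.508×10^-4 H.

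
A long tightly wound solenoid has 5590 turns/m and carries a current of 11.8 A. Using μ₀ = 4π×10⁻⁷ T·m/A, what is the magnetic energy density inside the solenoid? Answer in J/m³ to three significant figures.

B = μ₀nI = (4π×10⁻⁷)(5.590×10^3)(11.8) = 8.289×10^-2 T.
u = B²/(2μ₀) = (8.289×10^-2)²/(2×4π×10⁻⁷) = 2.734×10^3 J/m³.

u ≈ 2730 J/m³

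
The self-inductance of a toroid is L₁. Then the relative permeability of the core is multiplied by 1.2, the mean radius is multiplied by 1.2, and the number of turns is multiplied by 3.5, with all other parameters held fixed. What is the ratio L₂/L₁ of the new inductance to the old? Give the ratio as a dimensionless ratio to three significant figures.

For a toroid, L ∝ μᵣN²A/R.
L₂/L₁ = (1.2) × (1.2)^-1 × (3.5)^2 = 12.3.

L₂/L₁ = 12.3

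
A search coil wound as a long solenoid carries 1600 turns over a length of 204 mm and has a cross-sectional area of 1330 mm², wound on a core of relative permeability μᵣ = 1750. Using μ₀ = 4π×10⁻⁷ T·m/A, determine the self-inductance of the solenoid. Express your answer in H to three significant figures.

A = 1330 mm² = 1.330×10^-3 m².
For a long solenoid, L = μ₀μᵣN²A/ℓ.
L = (4π×10⁻⁷)(1750)(1600)²(1.330×10^-3)/(0.204 m) = 36.7 H.

L ≈ 36.7 H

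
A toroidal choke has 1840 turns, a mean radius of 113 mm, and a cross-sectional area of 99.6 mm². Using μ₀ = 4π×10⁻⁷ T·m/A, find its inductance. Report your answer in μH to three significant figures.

For a thin toroid, L = μ₀N²A/(2πR).
L = (4π×10⁻⁷)(1840)²(9.960×10^-5) / (2π×0.113 m) = 5.968×10^-4 H.

L ≈ 597 μH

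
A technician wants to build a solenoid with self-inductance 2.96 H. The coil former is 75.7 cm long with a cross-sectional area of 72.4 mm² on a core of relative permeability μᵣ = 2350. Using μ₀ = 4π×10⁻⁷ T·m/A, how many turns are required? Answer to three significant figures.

A = 72.4 mm² = 7.240×10^-5 m².
From L = μ₀μᵣN²A/ℓ, N = √(Lℓ / (μ₀μᵣA)).
N = √[(2.96)(0.757) / ((4π×10⁻⁷)(2350)×7.240×10^-5)] = √(1.048×10^7) ≈ 3237.3.

N ≈ 3240 turns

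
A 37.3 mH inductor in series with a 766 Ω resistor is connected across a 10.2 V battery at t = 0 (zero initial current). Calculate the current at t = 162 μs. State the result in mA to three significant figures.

τ = L/R = 3.730×10^-2/766 = 4.869×10^-5 s; final current I_∞ = ε/R = 10.2/766 = 1.332×10^-2 A.
I(t) = I_∞(1 − e^(−t/τ)) with t/τ = 3.327.
I = (1.332×10^-2)(1 − e^(−3.327)) = 1.284×10^-2 A.

I ≈ 12.8 mA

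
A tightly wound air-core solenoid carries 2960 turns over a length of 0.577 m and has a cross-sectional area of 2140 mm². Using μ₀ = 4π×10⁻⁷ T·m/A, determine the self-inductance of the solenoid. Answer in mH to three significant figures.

A = 2140 mm² = 2.140×10^-3 m².
For a long solenoid, L = μ₀N²A/ℓ.
L = (4π×10⁻⁷)(2960)²(2.140×10^-3)/(0.577 m) = 4.083×10^-2 H.

L ≈ 40.8 mH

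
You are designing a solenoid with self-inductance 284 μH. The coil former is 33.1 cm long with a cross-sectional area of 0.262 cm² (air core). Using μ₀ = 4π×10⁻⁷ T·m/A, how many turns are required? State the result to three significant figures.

A = 0.262 cm² = 2.620×10^-5 m².
From L = μ₀N²A/ℓ, N = √(Lℓ / (μ₀A)).
N = √[(2.840×10^-4)(0.331) / ((4π×10⁻⁷)×2.620×10^-5)] = √(2.855×10^6) ≈ 1689.7.

N ≈ 1690 turns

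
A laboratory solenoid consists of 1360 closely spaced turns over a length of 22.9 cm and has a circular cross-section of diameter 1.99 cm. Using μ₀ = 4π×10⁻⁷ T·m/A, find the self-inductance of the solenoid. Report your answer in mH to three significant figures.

A = π(d/2)² = π(9.950×10^-3 m)² = 3.110×10^-4 m².
For a long solenoid, L = μ₀N²A/ℓ.
L = (4π×10⁻⁷)(1360)²(3.110×10^-4)/(0.229 m) = 3.157×10^-3 H.

L ≈ 3.16 mH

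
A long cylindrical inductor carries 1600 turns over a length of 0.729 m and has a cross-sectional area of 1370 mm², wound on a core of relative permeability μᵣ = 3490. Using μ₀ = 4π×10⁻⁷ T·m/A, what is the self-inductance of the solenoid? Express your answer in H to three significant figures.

L ≈ 21.1 H

A = 1370 mm² = 1.370×10^-3 m².
For a long solenoid, L = μ₀μᵣN²A/ℓ.
L = (4π×10⁻⁷)(3490)(1600)²(1.370×10^-3)/(0.729 m) = 21.1 H.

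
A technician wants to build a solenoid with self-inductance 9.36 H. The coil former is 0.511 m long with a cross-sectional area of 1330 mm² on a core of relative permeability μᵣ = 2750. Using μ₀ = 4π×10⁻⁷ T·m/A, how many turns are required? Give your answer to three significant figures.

N ≈ 1020 turns

A = 1330 mm² = 1.330×10^-3 m².
From L = μ₀μᵣN²A/ℓ, N = √(Lℓ / (μ₀μᵣA)).
N = √[(9.36)(0.511) / ((4π×10⁻⁷)(2750)×1.330×10^-3)] = √(1.041×10^6) ≈ 1020.1.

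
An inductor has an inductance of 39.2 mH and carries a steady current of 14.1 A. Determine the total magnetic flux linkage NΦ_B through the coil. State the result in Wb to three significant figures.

From L = NΦ_B/I, the flux linkage is NΦ_B = LI.
NΦ_B = (3.920×10^-2 H)(14.1 A) = 0.5527 Wb.

NΦ_B ≈ 0.553 Wb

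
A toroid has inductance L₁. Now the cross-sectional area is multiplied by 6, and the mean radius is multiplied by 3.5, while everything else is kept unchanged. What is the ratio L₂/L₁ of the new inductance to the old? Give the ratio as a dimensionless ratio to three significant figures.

L₂/L₁ = 1.71

For a toroid, L ∝ μᵣN²A/R.
L₂/L₁ = (6) × (3.5)^-1 = 1.71.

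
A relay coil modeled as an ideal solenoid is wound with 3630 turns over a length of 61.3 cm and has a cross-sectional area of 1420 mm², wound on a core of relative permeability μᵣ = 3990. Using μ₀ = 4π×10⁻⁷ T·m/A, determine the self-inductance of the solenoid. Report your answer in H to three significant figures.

L ≈ 153 H

A = 1420 mm² = 1.420×10^-3 m².
For a long solenoid, L = μ₀μᵣN²A/ℓ.
L = (4π×10⁻⁷)(3990)(3630)²(1.420×10^-3)/(0.613 m) = 153 H.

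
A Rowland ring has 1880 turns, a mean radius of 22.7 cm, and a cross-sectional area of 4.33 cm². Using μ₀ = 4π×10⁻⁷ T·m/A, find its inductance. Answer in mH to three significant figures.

L ≈ 1.35 mH

For a thin toroid, L = μ₀N²A/(2πR).
L = (4π×10⁻⁷)(1880)²(4.330×10^-4) / (2π×0.227 m) = 1.348×10^-3 H.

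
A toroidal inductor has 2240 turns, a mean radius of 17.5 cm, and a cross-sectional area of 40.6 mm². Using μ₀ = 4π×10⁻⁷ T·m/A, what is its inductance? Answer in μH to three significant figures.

L ≈ 233 μH

For a thin toroid, L = μ₀N²A/(2πR).
L = (4π×10⁻⁷)(2240)²(4.060×10^-5) / (2π×0.175 m) = 2.328×10^-4 H.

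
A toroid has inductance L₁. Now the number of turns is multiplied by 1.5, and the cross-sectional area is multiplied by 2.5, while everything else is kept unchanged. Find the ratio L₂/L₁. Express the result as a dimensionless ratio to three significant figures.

For a toroid, L ∝ μᵣN²A/R.
L₂/L₁ = (1.5)^2 × (2.5) = 5.63.

L₂/L₁ = 5.63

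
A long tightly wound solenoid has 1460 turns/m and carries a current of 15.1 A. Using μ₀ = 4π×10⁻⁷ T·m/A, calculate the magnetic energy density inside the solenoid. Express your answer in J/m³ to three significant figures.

B = μ₀nI = (4π×10⁻⁷)(1.460×10^3)(15.1) = 2.770×10^-2 T.
u = B²/(2μ₀) = (2.770×10^-2)²/(2×4π×10⁻⁷) = 305.4 J/m³.

u ≈ 305 J/m³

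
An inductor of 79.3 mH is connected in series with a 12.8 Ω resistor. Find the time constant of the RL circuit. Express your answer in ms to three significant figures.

τ = L/R = (7.930×10^-2 H)/(12.8 Ω) = 6.195×10^-3 s.

τ ≈ 6.20 ms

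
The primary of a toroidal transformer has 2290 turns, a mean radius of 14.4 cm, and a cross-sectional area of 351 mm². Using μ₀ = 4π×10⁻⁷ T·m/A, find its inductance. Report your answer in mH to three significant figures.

For a thin toroid, L = μ₀N²A/(2πR).
L = (4π×10⁻⁷)(2290)²(3.510×10^-4) / (2π×0.144 m) = 2.556×10^-3 H.

L ≈ 2.56 mH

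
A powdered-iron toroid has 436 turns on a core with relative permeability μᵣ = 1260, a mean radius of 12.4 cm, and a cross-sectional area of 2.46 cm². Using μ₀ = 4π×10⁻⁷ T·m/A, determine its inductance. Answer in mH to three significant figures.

L ≈ 95.0 mH

For a thin toroid, L = μ₀μᵣN²A/(2πR).
L = (4π×10⁻⁷)(1260)(436)²(2.460×10^-4) / (2π×0.124 m) = 9.504×10^-2 H.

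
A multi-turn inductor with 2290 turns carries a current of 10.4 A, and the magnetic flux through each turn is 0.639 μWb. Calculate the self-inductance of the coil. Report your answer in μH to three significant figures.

Self-inductance is defined by L = NΦ_B/I (flux linkage over current).
L = (2290)(6.390×10^-7 Wb)/(10.4 A) = 1.407×10^-4 H.

L ≈ 141 μH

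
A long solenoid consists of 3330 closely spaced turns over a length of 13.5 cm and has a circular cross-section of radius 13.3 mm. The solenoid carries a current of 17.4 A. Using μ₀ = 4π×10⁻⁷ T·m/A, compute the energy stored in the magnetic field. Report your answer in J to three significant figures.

A = πr² = π(1.330×10^-2 m)² = 5.557×10^-4 m².
L = μ₀N²A/ℓ = (4π×10⁻⁷)(3330)²(5.557×10^-4)/(0.135) = 5.736×10^-2 H.
U = ½LI² = ½(5.736×10^-2)(17.4)² = 8.683 J.

U ≈ 8.68 J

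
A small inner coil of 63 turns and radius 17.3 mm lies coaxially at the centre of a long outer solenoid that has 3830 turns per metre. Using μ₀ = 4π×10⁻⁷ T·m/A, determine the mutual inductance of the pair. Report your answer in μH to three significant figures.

M ≈ 285 μH

The outer solenoid produces a uniform field B₁ = μ₀n₁I₁ across the inner coil,
so the flux linkage is N₂Φ = N₂B₁A₂ = μ₀n₁N₂A₂·I₁, giving M = μ₀n₁N₂A₂.
A₂ = πr² = π(1.730×10^-2 m)² = 9.402×10^-4 m².
M = (4π×10⁻⁷)(3830)(63)(9.402×10^-4) = 2.851×10^-4 H.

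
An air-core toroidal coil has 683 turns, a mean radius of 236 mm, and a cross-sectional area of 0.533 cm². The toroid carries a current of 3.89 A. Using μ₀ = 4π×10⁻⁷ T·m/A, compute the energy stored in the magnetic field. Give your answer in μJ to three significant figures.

U ≈ 159 μJ

L = μ₀N²A/(2πR) = (4π×10⁻⁷)(683)²(5.330×10^-5)/(2π×0.236) = 2.107×10^-5 H.
U = ½LI² = ½(2.107×10^-5)(3.89)² = 1.594×10^-4 J.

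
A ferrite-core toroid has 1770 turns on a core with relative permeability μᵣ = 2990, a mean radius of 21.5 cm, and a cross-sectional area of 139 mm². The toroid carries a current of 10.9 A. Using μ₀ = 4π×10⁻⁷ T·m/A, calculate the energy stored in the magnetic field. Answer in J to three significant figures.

U ≈ 72.0 J

L = μ₀μᵣN²A/(2πR) = (4π×10⁻⁷)(2990)(1770)²(1.390×10^-4)/(2π×0.215) = 1.211 H.
U = ½LI² = ½(1.211)(10.9)² = 71.95 J.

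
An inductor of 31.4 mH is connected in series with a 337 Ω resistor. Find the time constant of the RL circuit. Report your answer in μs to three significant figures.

τ ≈ 93.2 μs

τ = L/R = (3.140×10^-2 H)/(337 Ω) = 9.318×10^-5 s.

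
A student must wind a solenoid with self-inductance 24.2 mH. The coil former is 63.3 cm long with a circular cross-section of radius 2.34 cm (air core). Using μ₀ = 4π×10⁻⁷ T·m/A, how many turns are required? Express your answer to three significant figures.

A = πr² = π(2.340×10^-2 m)² = 1.720×10^-3 m².
From L = μ₀N²A/ℓ, N = √(Lℓ / (μ₀A)).
N = √[(2.420×10^-2)(0.633) / ((4π×10⁻⁷)×1.720×10^-3)] = √(7.086×10^6) ≈ 2662.0.

N ≈ 2660 turns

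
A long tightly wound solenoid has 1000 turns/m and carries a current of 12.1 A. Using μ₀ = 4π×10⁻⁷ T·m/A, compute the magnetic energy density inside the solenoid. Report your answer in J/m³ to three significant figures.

u ≈ 92.0 J/m³

B = μ₀nI = (4π×10⁻⁷)(1.000×10^3)(12.1) = 1.521×10^-2 T.
u = B²/(2μ₀) = (1.521×10^-2)²/(2×4π×10⁻⁷) = 91.99 J/m³.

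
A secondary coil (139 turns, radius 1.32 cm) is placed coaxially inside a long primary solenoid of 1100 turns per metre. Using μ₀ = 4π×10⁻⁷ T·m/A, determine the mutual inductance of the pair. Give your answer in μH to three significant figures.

The outer solenoid produces a uniform field B₁ = μ₀n₁I₁ across the inner coil,
so the flux linkage is N₂Φ = N₂B₁A₂ = μ₀n₁N₂A₂·I₁, giving M = μ₀n₁N₂A₂.
A₂ = πr² = π(1.320×10^-2 m)² = 5.474×10^-4 m².
M = (4π×10⁻⁷)(1100)(139)(5.474×10^-4) = 1.052×10^-4 H.

M ≈ 105 μH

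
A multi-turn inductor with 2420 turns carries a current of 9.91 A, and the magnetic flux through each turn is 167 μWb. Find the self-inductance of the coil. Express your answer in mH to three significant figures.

Self-inductance is defined by L = NΦ_B/I (flux linkage over current).
L = (2420)(1.670×10^-4 Wb)/(9.91 A) = 4.078×10^-2 H.

L ≈ 40.8 mH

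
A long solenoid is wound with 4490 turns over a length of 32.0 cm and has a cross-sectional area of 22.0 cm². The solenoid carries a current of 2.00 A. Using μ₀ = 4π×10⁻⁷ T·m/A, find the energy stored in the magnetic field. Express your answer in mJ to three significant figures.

U ≈ 348 mJ

A = 22.0 cm² = 2.200×10^-3 m².
L = μ₀N²A/ℓ = (4π×10⁻⁷)(4490)²(2.200×10^-3)/(0.32) = 0.1742 H.
U = ½LI² = ½(0.1742)(2.00)² = 0.3483 J.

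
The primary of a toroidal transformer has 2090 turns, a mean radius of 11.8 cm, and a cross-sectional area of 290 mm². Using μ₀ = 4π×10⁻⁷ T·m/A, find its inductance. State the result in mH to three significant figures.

L ≈ 2.15 mH

For a thin toroid, L = μ₀N²A/(2πR).
L = (4π×10⁻⁷)(2090)²(2.900×10^-4) / (2π×0.118 m) = 2.147×10^-3 H.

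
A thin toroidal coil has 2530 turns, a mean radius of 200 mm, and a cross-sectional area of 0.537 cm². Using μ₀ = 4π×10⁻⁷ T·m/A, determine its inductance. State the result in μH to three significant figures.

For a thin toroid, L = μ₀N²A/(2πR).
L = (4π×10⁻⁷)(2530)²(5.370×10^-5) / (2π×0.2 m) = 3.437×10^-4 H.

L ≈ 344 μH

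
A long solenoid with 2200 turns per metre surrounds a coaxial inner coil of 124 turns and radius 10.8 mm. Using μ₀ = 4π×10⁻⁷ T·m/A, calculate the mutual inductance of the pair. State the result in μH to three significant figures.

M ≈ 126 μH

The outer solenoid produces a uniform field B₁ = μ₀n₁I₁ across the inner coil,
so the flux linkage is N₂Φ = N₂B₁A₂ = μ₀n₁N₂A₂·I₁, giving M = μ₀n₁N₂A₂.
A₂ = πr² = π(1.080×10^-2 m)² = 3.664×10^-4 m².
M = (4π×10⁻⁷)(2200)(124)(3.664×10^-4) = 1.256×10^-4 H.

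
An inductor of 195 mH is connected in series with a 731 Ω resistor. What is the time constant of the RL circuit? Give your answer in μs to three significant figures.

τ = L/R = (0.195 H)/(731 Ω) = 2.668×10^-4 s.

τ ≈ 267 μs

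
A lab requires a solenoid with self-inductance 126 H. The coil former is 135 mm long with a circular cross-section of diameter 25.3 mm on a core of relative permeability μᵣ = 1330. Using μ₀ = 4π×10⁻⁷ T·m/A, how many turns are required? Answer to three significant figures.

N ≈ 4500 turns

A = π(d/2)² = π(1.265×10^-2 m)² = 5.027×10^-4 m².
From L = μ₀μᵣN²A/ℓ, N = √(Lℓ / (μ₀μᵣA)).
N = √[(126)(0.135) / ((4π×10⁻⁷)(1330)×5.027×10^-4)] = √(2.024×10^7) ≈ 4499.4.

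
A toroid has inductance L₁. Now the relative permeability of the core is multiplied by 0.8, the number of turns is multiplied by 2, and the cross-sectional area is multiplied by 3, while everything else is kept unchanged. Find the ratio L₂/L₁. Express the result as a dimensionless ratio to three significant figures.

L₂/L₁ = 9.60

For a toroid, L ∝ μᵣN²A/R.
L₂/L₁ = (0.8) × (2)^2 × (3) = 9.60.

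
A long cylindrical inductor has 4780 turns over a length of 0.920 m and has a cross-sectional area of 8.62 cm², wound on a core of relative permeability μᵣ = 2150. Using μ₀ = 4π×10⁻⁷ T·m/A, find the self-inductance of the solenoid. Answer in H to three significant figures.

A = 8.62 cm² = 8.620×10^-4 m².
For a long solenoid, L = μ₀μᵣN²A/ℓ.
L = (4π×10⁻⁷)(2150)(4780)²(8.620×10^-4)/(0.92 m) = 57.84 H.

L ≈ 57.8 H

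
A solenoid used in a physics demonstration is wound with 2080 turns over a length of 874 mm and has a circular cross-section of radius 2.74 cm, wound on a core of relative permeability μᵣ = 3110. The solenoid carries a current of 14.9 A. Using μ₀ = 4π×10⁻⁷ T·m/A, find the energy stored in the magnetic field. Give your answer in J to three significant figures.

U ≈ 5060 J

A = πr² = π(2.740×10^-2 m)² = 2.359×10^-3 m².
L = μ₀μᵣN²A/ℓ = (4π×10⁻⁷)(3110)(2080)²(2.359×10^-3)/(0.874) = 45.63 H.
U = ½LI² = ½(45.63)(14.9)² = 5.064995×10^3 J.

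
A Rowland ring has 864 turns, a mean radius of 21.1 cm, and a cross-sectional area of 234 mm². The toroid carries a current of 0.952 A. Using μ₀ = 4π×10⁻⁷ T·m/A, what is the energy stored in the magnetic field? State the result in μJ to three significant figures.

L = μ₀N²A/(2πR) = (4π×10⁻⁷)(864)²(2.340×10^-4)/(2π×0.211) = 1.656×10^-4 H.
U = ½LI² = ½(1.656×10^-4)(0.952)² = 7.503×10^-5 J.

U ≈ 75.0 μJ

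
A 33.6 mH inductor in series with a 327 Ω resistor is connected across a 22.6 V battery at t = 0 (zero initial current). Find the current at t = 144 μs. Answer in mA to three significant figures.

τ = L/R = 3.360×10^-2/327 = 1.028×10^-4 s; final current I_∞ = ε/R = 22.6/327 = 6.911×10^-2 A.
I(t) = I_∞(1 − e^(−t/τ)) with t/τ = 1.401.
I = (6.911×10^-2)(1 − e^(−1.401)) = 5.209×10^-2 A.

I ≈ 52.1 mA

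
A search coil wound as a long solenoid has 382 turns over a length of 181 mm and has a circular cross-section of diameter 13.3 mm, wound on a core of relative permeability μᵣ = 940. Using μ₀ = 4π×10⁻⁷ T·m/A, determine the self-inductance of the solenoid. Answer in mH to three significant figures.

A = π(d/2)² = π(6.650×10^-3 m)² = 1.389×10^-4 m².
For a long solenoid, L = μ₀μᵣN²A/ℓ.
L = (4π×10⁻⁷)(940)(382)²(1.389×10^-4)/(0.181 m) = 0.1323 H.

L ≈ 132 mH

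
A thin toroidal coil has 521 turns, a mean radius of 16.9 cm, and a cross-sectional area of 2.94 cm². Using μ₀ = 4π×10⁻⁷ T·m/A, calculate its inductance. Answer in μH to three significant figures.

L ≈ 94.4 μH

For a thin toroid, L = μ₀N²A/(2πR).
L = (4π×10⁻⁷)(521)²(2.940×10^-4) / (2π×0.169 m) = 9.444×10^-5 H.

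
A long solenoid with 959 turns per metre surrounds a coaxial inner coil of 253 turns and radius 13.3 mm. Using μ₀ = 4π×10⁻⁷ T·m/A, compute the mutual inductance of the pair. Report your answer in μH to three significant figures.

M ≈ 169 μH

The outer solenoid produces a uniform field B₁ = μ₀n₁I₁ across the inner coil,
so the flux linkage is N₂Φ = N₂B₁A₂ = μ₀n₁N₂A₂·I₁, giving M = μ₀n₁N₂A₂.
A₂ = πr² = π(1.330×10^-2 m)² = 5.557×10^-4 m².
M = (4π×10⁻⁷)(959)(253)(5.557×10^-4) = 1.694×10^-4 H.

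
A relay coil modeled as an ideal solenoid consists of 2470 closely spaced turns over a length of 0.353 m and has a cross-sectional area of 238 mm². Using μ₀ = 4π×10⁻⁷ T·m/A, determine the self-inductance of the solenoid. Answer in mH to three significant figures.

A = 238 mm² = 2.380×10^-4 m².
For a long solenoid, L = μ₀N²A/ℓ.
L = (4π×10⁻⁷)(2470)²(2.380×10^-4)/(0.353 m) = 5.169×10^-3 H.

L ≈ 5.17 mH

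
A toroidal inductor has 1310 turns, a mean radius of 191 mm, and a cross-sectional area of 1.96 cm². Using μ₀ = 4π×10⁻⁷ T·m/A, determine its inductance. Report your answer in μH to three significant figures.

For a thin toroid, L = μ₀N²A/(2πR).
L = (4π×10⁻⁷)(1310)²(1.960×10^-4) / (2π×0.191 m) = 3.522×10^-4 H.

L ≈ 352 μH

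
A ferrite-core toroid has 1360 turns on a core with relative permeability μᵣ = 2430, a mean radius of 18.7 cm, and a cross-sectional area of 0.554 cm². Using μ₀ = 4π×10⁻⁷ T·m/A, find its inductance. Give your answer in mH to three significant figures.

L ≈ 266 mH

For a thin toroid, L = μ₀μᵣN²A/(2πR).
L = (4π×10⁻⁷)(2430)(1360)²(5.540×10^-5) / (2π×0.187 m) = 0.2663 H.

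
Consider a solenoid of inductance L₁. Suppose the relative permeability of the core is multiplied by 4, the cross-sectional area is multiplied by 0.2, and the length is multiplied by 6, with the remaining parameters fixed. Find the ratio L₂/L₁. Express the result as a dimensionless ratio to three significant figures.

L₂/L₁ = 0.133

For a solenoid, L ∝ μᵣN²A/ℓ.
L₂/L₁ = (4) × (0.2) × (6)^-1 = 0.133.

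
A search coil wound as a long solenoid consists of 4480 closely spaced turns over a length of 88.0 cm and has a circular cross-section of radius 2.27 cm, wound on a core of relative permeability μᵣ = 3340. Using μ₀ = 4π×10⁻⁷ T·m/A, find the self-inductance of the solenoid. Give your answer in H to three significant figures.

A = πr² = π(2.270×10^-2 m)² = 1.619×10^-3 m².
For a long solenoid, L = μ₀μᵣN²A/ℓ.
L = (4π×10⁻⁷)(3340)(4480)²(1.619×10^-3)/(0.88 m) = 155 H.

L ≈ 155 H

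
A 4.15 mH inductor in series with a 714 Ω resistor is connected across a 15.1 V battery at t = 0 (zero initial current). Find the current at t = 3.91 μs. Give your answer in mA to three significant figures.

τ = L/R = 4.150×10^-3/714 = 5.812×10^-6 s; final current I_∞ = ε/R = 15.1/714 = 2.1148×10^-2 A.
I(t) = I_∞(1 − e^(−t/τ)) with t/τ = 0.673.
I = (2.1148×10^-2)(1 − e^(−0.673)) = 1.036×10^-2 A.

I ≈ 10.4 mA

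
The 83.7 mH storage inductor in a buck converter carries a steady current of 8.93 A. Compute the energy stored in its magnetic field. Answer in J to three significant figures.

Stored magnetic energy: U = ½LI².
U = ½(8.370×10^-2 H)(8.93 A)² = 3.337 J.

U ≈ 3.34 J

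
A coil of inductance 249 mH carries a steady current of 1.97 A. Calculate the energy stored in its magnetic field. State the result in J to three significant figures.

U ≈ 0.483 J

Stored magnetic energy: U = ½LI².
U = ½(0.249 H)(1.97 A)² = 0.4832 J.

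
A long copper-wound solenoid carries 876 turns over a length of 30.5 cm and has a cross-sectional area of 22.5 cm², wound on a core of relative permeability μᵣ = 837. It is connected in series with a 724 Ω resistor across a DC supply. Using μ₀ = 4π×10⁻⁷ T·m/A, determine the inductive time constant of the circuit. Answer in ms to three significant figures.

A = 22.5 cm² = 2.250×10^-3 m².
L = μ₀μᵣN²A/ℓ = (4π×10⁻⁷)(837)(876)²(2.250×10^-3)/(0.305) = 5.954 H.
τ = L/R = (5.954)/(724) = 8.224×10^-3 s.

τ ≈ 8.22 ms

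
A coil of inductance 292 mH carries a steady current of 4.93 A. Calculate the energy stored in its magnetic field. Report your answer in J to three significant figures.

U ≈ 3.55 J

Stored magnetic energy: U = ½LI².
U = ½(0.292 H)(4.93 A)² = 3.549 J.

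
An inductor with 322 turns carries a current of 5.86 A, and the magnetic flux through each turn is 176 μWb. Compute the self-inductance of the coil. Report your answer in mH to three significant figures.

L ≈ 9.67 mH

Self-inductance is defined by L = NΦ_B/I (flux linkage over current).
L = (322)(1.760×10^-4 Wb)/(5.86 A) = 9.671×10^-3 H.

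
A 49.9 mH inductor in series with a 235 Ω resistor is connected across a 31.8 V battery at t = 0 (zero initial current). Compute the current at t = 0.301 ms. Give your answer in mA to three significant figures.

I ≈ 103 mA

τ = L/R = 4.990×10^-2/235 = 2.123×10^-4 s; final current I_∞ = ε/R = 31.8/235 = 0.1353 A.
I(t) = I_∞(1 − e^(−t/τ)) with t/τ = 1.418.
I = (0.1353)(1 − e^(−1.418)) = 0.1025 A.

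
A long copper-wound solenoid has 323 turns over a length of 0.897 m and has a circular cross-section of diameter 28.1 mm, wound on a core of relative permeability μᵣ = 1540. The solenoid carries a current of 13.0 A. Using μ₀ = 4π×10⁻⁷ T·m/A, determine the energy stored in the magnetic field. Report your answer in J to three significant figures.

U ≈ 11.8 J

A = π(d/2)² = π(1.405×10^-2 m)² = 6.202×10^-4 m².
L = μ₀μᵣN²A/ℓ = (4π×10⁻⁷)(1540)(323)²(6.202×10^-4)/(0.897) = 0.1396 H.
U = ½LI² = ½(0.1396)(13.0)² = 11.8 J.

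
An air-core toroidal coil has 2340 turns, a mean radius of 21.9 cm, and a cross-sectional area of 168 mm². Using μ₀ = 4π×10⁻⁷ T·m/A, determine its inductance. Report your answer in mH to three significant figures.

L ≈ 0.840 mH

For a thin toroid, L = μ₀N²A/(2πR).
L = (4π×10⁻⁷)(2340)²(1.680×10^-4) / (2π×0.219 m) = 8.401×10^-4 H.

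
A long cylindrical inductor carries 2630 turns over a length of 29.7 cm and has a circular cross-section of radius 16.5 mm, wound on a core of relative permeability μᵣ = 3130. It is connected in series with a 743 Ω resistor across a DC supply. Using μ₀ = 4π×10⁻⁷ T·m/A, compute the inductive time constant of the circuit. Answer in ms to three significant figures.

A = πr² = π(1.650×10^-2 m)² = 8.553×10^-4 m².
L = μ₀μᵣN²A/ℓ = (4π×10⁻⁷)(3130)(2630)²(8.553×10^-4)/(0.297) = 78.348 H.
τ = L/R = (78.348)/(743) = 0.1054 s.

τ ≈ 105 ms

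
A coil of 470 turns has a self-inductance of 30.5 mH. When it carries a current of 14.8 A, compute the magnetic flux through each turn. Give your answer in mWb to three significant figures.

Φ_B ≈ 0.960 mWb

From L = NΦ_B/I, the flux per turn is Φ_B = LI/N.
Φ_B = (3.050×10^-2 H)(14.8 A)/470 = 9.604×10^-4 Wb.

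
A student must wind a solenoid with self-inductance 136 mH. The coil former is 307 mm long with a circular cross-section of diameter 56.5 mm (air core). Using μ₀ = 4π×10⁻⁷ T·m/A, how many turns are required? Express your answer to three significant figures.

N ≈ 3640 turns

A = π(d/2)² = π(2.825×10^-2 m)² = 2.507×10^-3 m².
From L = μ₀N²A/ℓ, N = √(Lℓ / (μ₀A)).
N = √[(0.136)(0.307) / ((4π×10⁻⁷)×2.507×10^-3)] = √(1.325×10^7) ≈ 3640.3.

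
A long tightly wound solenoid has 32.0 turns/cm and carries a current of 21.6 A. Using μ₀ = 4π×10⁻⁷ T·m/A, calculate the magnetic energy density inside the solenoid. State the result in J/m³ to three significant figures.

u ≈ 3000 J/m³

B = μ₀nI = (4π×10⁻⁷)(3.200×10^3)(21.6) = 8.686×10^-2 T.
u = B²/(2μ₀) = (8.686×10^-2)²/(2×4π×10⁻⁷) = 3.002×10^3 J/m³.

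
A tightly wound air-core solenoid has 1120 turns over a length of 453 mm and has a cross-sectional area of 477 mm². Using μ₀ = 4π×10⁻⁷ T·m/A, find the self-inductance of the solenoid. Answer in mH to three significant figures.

A = 477 mm² = 4.770×10^-4 m².
For a long solenoid, L = μ₀N²A/ℓ.
L = (4π×10⁻⁷)(1120)²(4.770×10^-4)/(0.453 m) = 1.660×10^-3 H.

L ≈ 1.66 mH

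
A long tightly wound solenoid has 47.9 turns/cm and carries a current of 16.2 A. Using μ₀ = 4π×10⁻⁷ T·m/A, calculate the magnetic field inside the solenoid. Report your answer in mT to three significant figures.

B ≈ 97.5 mT

Inside a long solenoid, B = μ₀nI.
B = (4π×10⁻⁷)(4.790×10^3 m⁻¹)(16.2 A) = 9.751×10^-2 T.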